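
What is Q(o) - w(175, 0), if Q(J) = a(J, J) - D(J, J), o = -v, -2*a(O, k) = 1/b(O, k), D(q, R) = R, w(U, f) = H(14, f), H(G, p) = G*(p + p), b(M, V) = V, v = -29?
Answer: -1683/58 ≈ -29.017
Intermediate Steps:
H(G, p) = 2*G*p (H(G, p) = G*(2*p) = 2*G*p)
w(U, f) = 28*f (w(U, f) = 2*14*f = 28*f)
a(O, k) = -1/(2*k)
o = 29 (o = -1*(-29) = 29)
Q(J) = -J - 1/(2*J) (Q(J) = -1/(2*J) - J = -J - 1/(2*J))
Q(o) - w(175, 0) = (-1*29 - ½/29) - 28*0 = (-29 - ½*1/29) - 1*0 = (-29 - 1/58) + 0 = -1683/58 + 0 = -1683/58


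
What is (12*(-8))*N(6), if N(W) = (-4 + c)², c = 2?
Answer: -384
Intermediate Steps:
N(W) = 4 (N(W) = (-4 + 2)² = (-2)² = 4)
(12*(-8))*N(6) = (12*(-8))*4 = -96*4 = -384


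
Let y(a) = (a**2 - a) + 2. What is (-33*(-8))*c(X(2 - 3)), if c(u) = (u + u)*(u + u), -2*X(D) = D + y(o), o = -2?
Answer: 12936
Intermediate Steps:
y(a) = 2 + a**2 - a
X(D) = -4 - D/2 (X(D) = -(D + (2 + (-2)**2 - 1*(-2)))/2 = -(D + (2 + 4 + 2))/2 = -(D + 8)/2 = -(8 + D)/2 = -4 - D/2)
c(u) = 4*u**2 (c(u) = (2*u)*(2*u) = 4*u**2)
(-33*(-8))*c(X(2 - 3)) = (-33*(-8))*(4*(-4 - (2 - 3)/2)**2) = 264*(4*(-4 - 1/2*(-1))**2) = 264*(4*(-4 + 1/2)**2) = 264*(4*(-7/2)**2) = 264*(4*(49/4)) = 264*49 = 12936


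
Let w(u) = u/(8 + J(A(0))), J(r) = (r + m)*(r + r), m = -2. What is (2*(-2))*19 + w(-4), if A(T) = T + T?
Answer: -153/2 ≈ -76.500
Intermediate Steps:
A(T) = 2*T
J(r) = 2*r*(-2 + r) (J(r) = (r - 2)*(r + r) = (-2 + r)*(2*r) = 2*r*(-2 + r))
w(u) = u/8 (w(u) = u/(8 + 2*(2*0)*(-2 + 2*0)) = u/(8 + 2*0*(-2 + 0)) = u/(8 + 2*0*(-2)) = u/(8 + 0) = u/8)
(2*(-2))*19 + w(-4) = (2*(-2))*19 + (⅛)*(-4) = -4*19 - ½ = -76 - ½ = -153/2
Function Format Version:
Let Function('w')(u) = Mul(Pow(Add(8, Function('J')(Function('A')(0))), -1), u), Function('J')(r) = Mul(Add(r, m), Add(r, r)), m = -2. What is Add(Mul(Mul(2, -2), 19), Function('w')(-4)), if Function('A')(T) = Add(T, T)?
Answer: Rational(-153, 2) ≈ -76.500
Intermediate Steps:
Function('A')(T) = Mul(2, T)
Function('J')(r) = Mul(2, r, Add(-2, r)) (Function('J')(r) = Mul(Add(r, -2), Add(r, r)) = Mul(Add(-2, r), Mul(2, r)) = Mul(2, r, Add(-2, r)))
Function('w')(u) = Mul(Rational(1, 8), u) (Function('w')(u) = Mul(Pow(Add(8, Mul(2, Mul(2, 0), Add(-2, Mul(2, 0)))), -1), u) = Mul(Pow(Add(8, Mul(2, 0, Add(-2, 0))), -1), u) = Mul(Pow(Add(8, Mul(2, 0, -2)), -1), u) = Mul(Pow(Add(8, 0), -1), u) = Mul(Pow(8, -1), u) = Mul(Rational(1, 8), u))
Add(Mul(Mul(2, -2), 19), Function('w')(-4)) = Add(Mul(Mul(2, -2), 19), Mul(Rational(1, 8), -4)) = Add(Mul(-4, 19), Rational(-1, 2)) = Add(-76, Rational(-1, 2)) = Rational(-153, 2)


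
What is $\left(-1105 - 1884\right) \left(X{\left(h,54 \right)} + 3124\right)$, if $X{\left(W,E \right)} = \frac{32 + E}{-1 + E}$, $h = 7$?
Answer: $- \frac{495151762}{53} \approx -9.3425 \cdot 10^{6}$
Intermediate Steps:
$X{\left(W,E \right)} = \frac{32 + E}{-1 + E}$
$\left(-1105 - 1884\right) \left(X{\left(h,54 \right)} + 3124\right) = \left(-1105 - 1884\right) \left(\frac{32 + 54}{-1 + 54} + 3124\right) = - 2989 \left(\frac{1}{53} \cdot 86 + 3124\right) = - 2989 \left(\frac{86}{53} + 3124\right) = \left(-2989\right) \frac{165658}{53} = - \frac{495151762}{53}$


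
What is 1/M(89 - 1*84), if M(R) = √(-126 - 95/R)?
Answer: -I*√145/145 ≈ -0.083045*I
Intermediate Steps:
1/M(89 - 1*84) = 1/(√(-126 - 95/(89 - 1*84))) = 1/(√(-126 - 95/(89 - 84))) = 1/(√(-126 - 95/5)) = 1/(√(-126 - 95*⅕)) = 1/(√(-126 - 19)) = 1/(√(-145)) = 1/(I*√145) = -I*√145/145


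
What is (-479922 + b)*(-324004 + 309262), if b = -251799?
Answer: 10787030982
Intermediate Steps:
(-479922 + b)*(-324004 + 309262) = (-479922 - 251799)*(-324004 + 309262) = -731721*(-14742) = 10787030982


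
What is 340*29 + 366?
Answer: 10226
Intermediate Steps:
340*29 + 366 = 9860 + 366 = 10226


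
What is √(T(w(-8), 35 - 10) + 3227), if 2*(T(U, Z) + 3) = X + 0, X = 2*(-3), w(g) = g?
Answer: √3221 ≈ 56.754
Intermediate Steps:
X = -6
T(U, Z) = -6 (T(U, Z) = -3 + (-6 + 0)/2 = -3 + (½)*(-6) = -3 - 3 = -6)
√(T(w(-8), 35 - 10) + 3227) = √(-6 + 3227) = √3221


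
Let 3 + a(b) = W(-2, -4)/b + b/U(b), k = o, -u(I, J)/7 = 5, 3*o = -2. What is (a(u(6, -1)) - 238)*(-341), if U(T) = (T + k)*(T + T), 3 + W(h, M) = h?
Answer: 123041325/1498 ≈ 82137.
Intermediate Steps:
o = -⅔ (o = (⅓)*(-2) = -⅔ ≈ -0.66667)
u(I, J) = -35 (u(I, J) = -7*5 = -35)
k = -⅔ ≈ -0.66667
W(h, M) = -3 + h
U(T) = 2*T*(-⅔ + T) (U(T) = (T - ⅔)*(T + T) = (-⅔ + T)*(2*T) = 2*T*(-⅔ + T))
a(b) = -3 - 5/b + 3/(2*(-2 + 3*b)) (a(b) = -3 + ((-3 - 2)/b + b/((2*b*(-2 + 3*b)/3))) = -3 + (-5/b + b*(3/(2*b*(-2 + 3*b)))) = -3 + (-5/b + 3/(2*(-2 + 3*b))) = -3 - 5/b + 3/(2*(-2 + 3*b)))
(a(u(6, -1)) - 238)*(-341) = ((½)*(20 - 18*(-35)² - 15*(-35))/(-35*(-2 + 3*(-35))) - 238)*(-341) = ((½)*(-1/35)*(20 - 18*1225 + 525)/(-2 - 105) - 238)*(-341) = ((½)*(-1/35)*(20 - 22050 + 525)/(-107) - 238)*(-341) = ((½)*(-1/35)*(-1/107)*(-21505) - 238)*(-341) = (-4301/1498 - 238)*(-341) = -360825/1498*(-341) = 123041325/1498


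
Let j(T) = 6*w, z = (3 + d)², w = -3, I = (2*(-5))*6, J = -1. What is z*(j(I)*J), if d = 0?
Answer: 162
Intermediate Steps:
I = -60 (I = -10*6 = -60)
z = 9 (z = (3 + 0)² = 3² = 9)
j(T) = -18 (j(T) = 6*(-3) = -18)
z*(j(I)*J) = 9*(-18*(-1)) = 9*18 = 162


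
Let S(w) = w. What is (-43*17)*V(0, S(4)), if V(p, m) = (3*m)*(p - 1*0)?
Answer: 0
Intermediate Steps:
V(p, m) = 3*m*p (V(p, m) = (3*m)*(p + 0) = (3*m)*p = 3*m*p)
(-43*17)*V(0, S(4)) = (-43*17)*(3*4*0) = -731*0 = 0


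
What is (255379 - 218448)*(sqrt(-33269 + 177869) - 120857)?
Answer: -4463369867 + 369310*sqrt(1446) ≈ -4.4493e+9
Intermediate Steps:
(255379 - 218448)*(sqrt(-33269 + 177869) - 120857) = 36931*(sqrt(144600) - 120857) = 36931*(10*sqrt(1446) - 120857) = 36931*(-120857 + 10*sqrt(1446)) = -4463369867 + 369310*sqrt(1446)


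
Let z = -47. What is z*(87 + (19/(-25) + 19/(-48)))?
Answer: -4841611/1200 ≈ -4034.7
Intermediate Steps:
z*(87 + (19/(-25) + 19/(-48))) = -47*(87 + (19/(-25) + 19/(-48))) = -47*(87 + (19*(-1/25) + 19*(-1/48))) = -47*(87 + (-19/25 - 19/48)) = -47*(87 - 1387/1200) = -47*103013/1200 = -4841611/1200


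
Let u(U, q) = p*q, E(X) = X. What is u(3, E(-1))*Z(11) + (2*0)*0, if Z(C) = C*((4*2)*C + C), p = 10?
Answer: -10890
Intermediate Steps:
u(U, q) = 10*q
Z(C) = 9*C**2 (Z(C) = C*(8*C + C) = C*(9*C) = 9*C**2)
u(3, E(-1))*Z(11) + (2*0)*0 = (10*(-1))*(9*11**2) + (2*0)*0 = -90*121 + 0*0 = -10*1089 + 0 = -10890 + 0 = -10890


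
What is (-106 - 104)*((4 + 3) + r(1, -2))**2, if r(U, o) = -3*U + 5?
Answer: -17010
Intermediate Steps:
r(U, o) = 5 - 3*U
(-106 - 104)*((4 + 3) + r(1, -2))**2 = (-106 - 104)*((4 + 3) + (5 - 3*1))**2 = -210*(7 + (5 - 3))**2 = -210*(7 + 2)**2 = -210*9**2 = -210*81 = -17010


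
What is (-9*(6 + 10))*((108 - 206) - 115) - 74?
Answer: 30598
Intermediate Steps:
(-9*(6 + 10))*((108 - 206) - 115) - 74 = (-9*16)*(-98 - 115) - 74 = -144*(-213) - 74 = 30672 - 74 = 30598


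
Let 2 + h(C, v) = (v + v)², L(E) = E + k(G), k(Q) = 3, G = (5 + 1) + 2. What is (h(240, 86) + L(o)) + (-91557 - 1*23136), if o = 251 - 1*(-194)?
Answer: -84663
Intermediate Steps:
G = 8 (G = 6 + 2 = 8)
o = 445 (o = 251 + 194 = 445)
L(E) = 3 + E (L(E) = E + 3 = 3 + E)
h(C, v) = -2 + 4*v² (h(C, v) = -2 + (v + v)² = -2 + (2*v)² = -2 + 4*v²)
(h(240, 86) + L(o)) + (-91557 - 1*23136) = ((-2 + 4*86²) + (3 + 445)) + (-91557 - 1*23136) = ((-2 + 4*7396) + 448) + (-91557 - 23136) = ((-2 + 29584) + 448) - 114693 = (29582 + 448) - 114693 = 30030 - 114693 = -84663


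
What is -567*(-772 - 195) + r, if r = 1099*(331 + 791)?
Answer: 1781367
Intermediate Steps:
r = 1233078 (r = 1099*1122 = 1233078)
-567*(-772 - 195) + r = -567*(-772 - 195) + 1233078 = -567*(-967) + 1233078 = 548289 + 1233078 = 1781367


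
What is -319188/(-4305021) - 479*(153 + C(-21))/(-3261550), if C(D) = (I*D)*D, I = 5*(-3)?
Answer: -2047379211643/2340173540425 ≈ -0.87488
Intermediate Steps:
I = -15
C(D) = -15*D**2 (C(D) = (-15*D)*D = -15*D**2)
-319188/(-4305021) - 479*(153 + C(-21))/(-3261550) = -319188/(-4305021) - 479*(153 - 15*(-21)**2)/(-3261550) = -319188*(-1/4305021) - 479*(153 - 15*441)*(-1/3261550) = 106396/1435007 - 479*(153 - 6615)*(-1/3261550) = 106396/1435007 - 479*(-6462)*(-1/3261550) = 106396/1435007 + 3095298*(-1/3261550) = 106396/1435007 - 1547649/1630775 = -2047379211643/2340173540425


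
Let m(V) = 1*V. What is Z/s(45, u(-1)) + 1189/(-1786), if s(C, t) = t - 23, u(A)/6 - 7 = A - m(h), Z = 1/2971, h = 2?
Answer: -3530733/5306206 ≈ -0.66540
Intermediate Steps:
m(V) = V
Z = 1/2971 ≈ 0.00033659
u(A) = 30 + 6*A (u(A) = 42 + 6*(A - 1*2) = 42 + 6*(A - 2) = 42 + 6*(-2 + A) = 42 + (-12 + 6*A) = 30 + 6*A)
s(C, t) = -23 + t
Z/s(45, u(-1)) + 1189/(-1786) = 1/(2971*(-23 + (30 + 6*(-1)))) + 1189/(-1786) = 1/(2971*(-23 + (30 - 6))) + 1189*(-1/1786) = 1/(2971*(-23 + 24)) - 1189/1786 = (1/2971)/1 - 1189/1786 = (1/2971)*1 - 1189/1786 = 1/2971 - 1189/1786 = -3530733/5306206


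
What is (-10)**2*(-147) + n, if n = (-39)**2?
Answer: -13179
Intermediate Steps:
n = 1521
(-10)**2*(-147) + n = (-10)**2*(-147) + 1521 = 100*(-147) + 1521 = -14700 + 1521 = -13179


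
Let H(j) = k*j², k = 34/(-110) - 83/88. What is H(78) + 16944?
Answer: 1025769/110 ≈ 9325.2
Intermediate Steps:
k = -551/440 (k = 34*(-1/110) - 83*1/88 = -17/55 - 83/88 = -551/440 ≈ -1.2523)
H(j) = -551*j²/440
H(78) + 16944 = -551/440*78² + 16944 = -551/440*6084 + 16944 = -838071/110 + 16944 = 1025769/110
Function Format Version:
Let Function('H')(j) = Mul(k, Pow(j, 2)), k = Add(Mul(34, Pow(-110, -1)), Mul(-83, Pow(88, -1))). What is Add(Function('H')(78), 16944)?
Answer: Rational(1025769, 110) ≈ 9325.2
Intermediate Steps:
k = Rational(-551, 440) (k = Add(Mul(34, Rational(-1, 110)), Mul(-83, Rational(1, 88))) = Add(Rational(-17, 55), Rational(-83, 88)) = Rational(-551, 440) ≈ -1.2523)
Function('H')(j) = Mul(Rational(-551, 440), Pow(j, 2))
Add(Function('H')(78), 16944) = Add(Mul(Rational(-551, 440), Pow(78, 2)), 16944) = Add(Mul(Rational(-551, 440), 6084), 16944) = Add(Rational(-838071, 110), 16944) = Rational(1025769, 110)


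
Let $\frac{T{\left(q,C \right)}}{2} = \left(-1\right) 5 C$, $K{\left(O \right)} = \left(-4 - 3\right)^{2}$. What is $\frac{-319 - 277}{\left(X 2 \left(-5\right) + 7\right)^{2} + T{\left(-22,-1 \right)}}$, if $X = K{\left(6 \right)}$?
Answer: $- \frac{596}{233299} \approx -0.0025547$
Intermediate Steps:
$K{\left(O \right)} = 49$ ($K{\left(O \right)} = \left(-7\right)^{2} = 49$)
$X = 49$
$T{\left(q,C \right)} = - 10 C$ ($T{\left(q,C \right)} = 2 \left(-1\right) 5 C = 2 \left(- 5 C\right) = - 10 C$)
$\frac{-319 - 277}{\left(X 2 \left(-5\right) + 7\right)^{2} + T{\left(-22,-1 \right)}} = \frac{-319 - 277}{\left(49 \cdot 2 \left(-5\right) + 7\right)^{2} - -10} = - \frac{596}{\left(98 \left(-5\right) + 7\right)^{2} + 10} = - \frac{596}{\left(-490 + 7\right)^{2} + 10} = - \frac{596}{\left(-483\right)^{2} + 10} = - \frac{596}{233289 + 10} = - \frac{596}{233299}$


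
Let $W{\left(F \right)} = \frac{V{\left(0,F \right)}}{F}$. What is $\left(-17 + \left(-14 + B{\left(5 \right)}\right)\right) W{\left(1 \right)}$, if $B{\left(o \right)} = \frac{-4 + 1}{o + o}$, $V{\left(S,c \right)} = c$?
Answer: $- \frac{313}{10} \approx -31.3$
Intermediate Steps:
$B{\left(o \right)} = - \frac{3}{2 o}$
$W{\left(F \right)} = 1$ ($W{\left(F \right)} = \frac{F}{F} = 1$)
$\left(-17 + \left(-14 + B{\left(5 \right)}\right)\right) W{\left(1 \right)} = \left(-17 - \left(14 + \frac{3}{2 \cdot 5}\right)\right) 1 = \left(-17 - \frac{143}{10}\right) 1 = \left(- \frac{313}{10}\right) 1 = - \frac{313}{10}$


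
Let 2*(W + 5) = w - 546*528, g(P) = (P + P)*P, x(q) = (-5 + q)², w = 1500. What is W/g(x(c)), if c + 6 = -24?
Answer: -143399/3001250 ≈ -0.047780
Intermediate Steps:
c = -30 (c = -6 - 24 = -30)
g(P) = 2*P² (g(P) = (2*P)*P = 2*P²)
W = -143399 (W = -5 + (1500 - 546*528)/2 = -5 + (1500 - 288288)/2 = -5 + (½)*(-286788) = -5 - 143394 = -143399)
W/g(x(c)) = -143399*1/(2*(-5 - 30)⁴) = -143399/(2*((-35)²)²) = -143399/(2*1225²) = -143399/(2*1500625) = -143399/3001250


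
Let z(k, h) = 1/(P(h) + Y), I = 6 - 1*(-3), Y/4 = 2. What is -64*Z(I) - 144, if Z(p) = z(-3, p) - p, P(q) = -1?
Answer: 2960/7 ≈ 422.86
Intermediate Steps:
Y = 8 (Y = 4*2 = 8)
I = 9 (I = 6 + 3 = 9)
z(k, h) = 1/7 (z(k, h) = 1/(-1 + 8) = 1/7)
Z(p) = 1/7 - p
-64*Z(I) - 144 = -64*(1/7 - 1*9) - 144 = -64*(1/7 - 9) - 144 = -64*(-62/7) - 144 = 3968/7 - 144 = 2960/7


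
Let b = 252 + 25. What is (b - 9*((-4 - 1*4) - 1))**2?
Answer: 128164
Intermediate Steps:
b = 277
(b - 9*((-4 - 1*4) - 1))**2 = (277 - 9*((-4 - 1*4) - 1))**2 = (277 - 9*((-4 - 4) - 1))**2 = (277 - 9*(-8 - 1))**2 = (277 - 9*(-9))**2 = (277 + 81)**2 = 358**2 = 128164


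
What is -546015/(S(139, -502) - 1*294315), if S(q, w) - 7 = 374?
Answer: 182005/97978 ≈ 1.8576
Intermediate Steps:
S(q, w) = 381 (S(q, w) = 7 + 374 = 381)
-546015/(S(139, -502) - 1*294315) = -546015/(381 - 1*294315) = -546015/(381 - 294315) = -546015/(-293934) = -546015*(-1/293934) = 182005/97978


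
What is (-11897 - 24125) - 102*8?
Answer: -36838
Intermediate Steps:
(-11897 - 24125) - 102*8 = -36022 - 816 = -36838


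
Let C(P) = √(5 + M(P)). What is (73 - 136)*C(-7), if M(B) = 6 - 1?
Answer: -63*√10 ≈ -199.22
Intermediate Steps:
M(B) = 5
C(P) = √10 (C(P) = √(5 + 5) = √10)
(73 - 136)*C(-7) = (73 - 136)*√10 = -63*√10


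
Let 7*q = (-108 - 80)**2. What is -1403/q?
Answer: -9821/35344 ≈ -0.27787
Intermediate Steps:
q = 35344/7 (q = (-108 - 80)**2/7 = (1/7)*(-188)**2 = (1/7)*35344 = 35344/7 ≈ 5049.1)
-1403/q = -1403/35344/7 = -1403*7/35344 = -9821/35344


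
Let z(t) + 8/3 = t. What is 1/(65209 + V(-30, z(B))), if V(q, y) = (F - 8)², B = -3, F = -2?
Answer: 1/65309 ≈ 1.5312e-5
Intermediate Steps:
z(t) = -8/3 + t
V(q, y) = 100 (V(q, y) = (-2 - 8)² = (-10)² = 100)
1/(65209 + V(-30, z(B))) = 1/(65209 + 100) = 1/65309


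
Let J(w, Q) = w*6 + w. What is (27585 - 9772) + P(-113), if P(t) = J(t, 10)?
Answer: 17022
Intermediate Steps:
J(w, Q) = 7*w (J(w, Q) = 6*w + w = 7*w)
P(t) = 7*t
(27585 - 9772) + P(-113) = (27585 - 9772) + 7*(-113) = 17813 - 791 = 17022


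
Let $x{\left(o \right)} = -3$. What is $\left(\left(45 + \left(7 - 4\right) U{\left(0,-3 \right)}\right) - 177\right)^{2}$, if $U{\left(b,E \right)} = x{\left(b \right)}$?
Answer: $19881$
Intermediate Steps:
$U{\left(b,E \right)} = -3$
$\left(\left(45 + \left(7 - 4\right) U{\left(0,-3 \right)}\right) - 177\right)^{2} = \left(\left(45 + \left(7 - 4\right) \left(-3\right)\right) - 177\right)^{2} = \left(\left(45 + 3 \left(-3\right)\right) - 177\right)^{2} = \left(\left(45 - 9\right) - 177\right)^{2} = \left(36 - 177\right)^{2} = \left(-141\right)^{2} = 19881$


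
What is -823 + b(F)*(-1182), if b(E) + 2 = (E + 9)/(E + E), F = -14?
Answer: 18619/14 ≈ 1329.9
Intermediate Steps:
b(E) = -2 + (9 + E)/(2*E) (b(E) = -2 + (E + 9)/(E + E) = -2 + (9 + E)/((2*E)) = -2 + (9 + E)*(1/(2*E)) = -2 + (9 + E)/(2*E))
-823 + b(F)*(-1182) = -823 + ((3/2)*(3 - 1*(-14))/(-14))*(-1182) = -823 + ((3/2)*(-1/14)*(3 + 14))*(-1182) = -823 + ((3/2)*(-1/14)*17)*(-1182) = -823 - 51/28*(-1182) = -823 + 30141/14 = 18619/14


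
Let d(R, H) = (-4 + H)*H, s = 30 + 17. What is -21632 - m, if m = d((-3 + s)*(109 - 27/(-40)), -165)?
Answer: -49517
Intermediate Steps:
s = 47
d(R, H) = H*(-4 + H)
m = 27885 (m = -165*(-4 - 165) = -165*(-169) = 27885)
-21632 - m = -21632 - 1*27885 = -21632 - 27885 = -49517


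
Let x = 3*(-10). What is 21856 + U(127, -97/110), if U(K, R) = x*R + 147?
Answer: 242324/11 ≈ 22029.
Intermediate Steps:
x = -30
U(K, R) = 147 - 30*R (U(K, R) = -30*R + 147 = 147 - 30*R)
21856 + U(127, -97/110) = 21856 + (147 - (-2910)/110) = 21856 + (147 - 30*(-97/110)) = 21856 + (147 + 291/11) = 21856 + 1908/11 = 242324/11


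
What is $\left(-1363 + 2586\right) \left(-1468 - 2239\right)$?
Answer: $-4533661$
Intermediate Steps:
$\left(-1363 + 2586\right) \left(-1468 - 2239\right) = 1223 \left(-3707\right) = -4533661$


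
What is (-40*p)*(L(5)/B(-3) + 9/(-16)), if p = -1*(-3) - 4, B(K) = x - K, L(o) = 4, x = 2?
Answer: 19/2 ≈ 9.5000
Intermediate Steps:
B(K) = 2 - K
p = -1 (p = 3 - 4 = -1)
(-40*p)*(L(5)/B(-3) + 9/(-16)) = (-40*(-1))*(4/(2 - 1*(-3)) + 9/(-16)) = 40*(4/(2 + 3) + 9*(-1/16)) = 40*(4/5 - 9/16) = 40*(19/80) = 19/2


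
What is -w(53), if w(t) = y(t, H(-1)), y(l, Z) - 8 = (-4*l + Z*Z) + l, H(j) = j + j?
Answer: 147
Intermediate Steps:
H(j) = 2*j
y(l, Z) = 8 + Z² - 3*l (y(l, Z) = 8 + ((-4*l + Z*Z) + l) = 8 + ((-4*l + Z²) + l) = 8 + ((Z² - 4*l) + l) = 8 + (Z² - 3*l) = 8 + Z² - 3*l)
w(t) = 12 - 3*t (w(t) = 8 + (2*(-1))² - 3*t = 8 + (-2)² - 3*t = 8 + 4 - 3*t = 12 - 3*t)
-w(53) = -(12 - 3*53) = -(12 - 159) = -1*(-147) = 147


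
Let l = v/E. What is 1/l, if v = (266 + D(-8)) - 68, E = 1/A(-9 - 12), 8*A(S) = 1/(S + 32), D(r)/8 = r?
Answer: 44/67 ≈ 0.65672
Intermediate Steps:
D(r) = 8*r
A(S) = 1/(8*(32 + S)) (A(S) = 1/(8*(S + 32)) = 1/(8*(32 + S)))
E = 88 (E = 1/(1/(8*(32 + (-9 - 12)))) = 1/(1/(8*(32 - 21))) = 1/((1/8)/11) = 1/((1/8)*(1/11)) = 1/(1/88) = 88)
v = 134 (v = (266 + 8*(-8)) - 68 = (266 - 64) - 68 = 202 - 68 = 134)
l = 67/44 (l = 134/88 = 134*(1/88) = 67/44 ≈ 1.5227)
1/l = 1/(67/44) = 44/67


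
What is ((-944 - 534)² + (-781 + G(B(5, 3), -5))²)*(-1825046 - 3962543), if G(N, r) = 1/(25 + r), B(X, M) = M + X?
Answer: -6469058858749229/400 ≈ -1.6173e+13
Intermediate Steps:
((-944 - 534)² + (-781 + G(B(5, 3), -5))²)*(-1825046 - 3962543) = ((-944 - 534)² + (-781 + 1/(25 - 5))²)*(-1825046 - 3962543) = ((-1478)² + (-781 + 1/20)²)*(-5787589) = (2184484 + (-781 + 1/20)²)*(-5787589) = (2184484 + (-15619/20)²)*(-5787589) = (2184484 + 243953161/400)*(-5787589) = (1117746761/400)*(-5787589) = -6469058858749229/400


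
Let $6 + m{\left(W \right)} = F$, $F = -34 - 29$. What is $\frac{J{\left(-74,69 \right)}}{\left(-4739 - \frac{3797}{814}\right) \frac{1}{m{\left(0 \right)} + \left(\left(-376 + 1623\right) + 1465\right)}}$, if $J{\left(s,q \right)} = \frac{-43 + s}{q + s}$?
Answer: $- \frac{251714034}{19306715} \approx -13.038$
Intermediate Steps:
$F = -63$
$m{\left(W \right)} = -69$ ($m{\left(W \right)} = -6 - 63 = -69$)
$J{\left(s,q \right)} = \frac{-43 + s}{q + s}$
$\frac{J{\left(-74,69 \right)}}{\left(-4739 - \frac{3797}{814}\right) \frac{1}{m{\left(0 \right)} + \left(\left(-376 + 1623\right) + 1465\right)}} = \frac{\frac{1}{69 - 74} \left(-43 - 74\right)}{\left(-4739 - \frac{3797}{814}\right) \frac{1}{-69 + \left(\left(-376 + 1623\right) + 1465\right)}} = \frac{\frac{1}{-5} \left(-117\right)}{\left(-4739 - \frac{3797}{814}\right) \frac{1}{-69 + \left(1247 + 1465\right)}} = \frac{\left(- \frac{1}{5}\right) \left(-117\right)}{\left(-4739 - \frac{3797}{814}\right) \frac{1}{-69 + 2712}} = \frac{117}{5 \left(- \frac{3861343}{814 \cdot 2643}\right)} = \frac{117}{5 \left(\left(- \frac{3861343}{814}\right) \frac{1}{2643}\right)} = \frac{117}{5 \left(- \frac{3861343}{2151402}\right)} = \frac{117}{5} \left(- \frac{2151402}{3861343}\right) = - \frac{251714034}{19306715}$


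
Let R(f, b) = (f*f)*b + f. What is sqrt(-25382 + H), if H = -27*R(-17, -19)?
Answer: sqrt(123334) ≈ 351.19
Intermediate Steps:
R(f, b) = f + b*f**2 (R(f, b) = f**2*b + f = b*f**2 + f = f + b*f**2)
H = 148716 (H = -(-459)*(1 - 19*(-17)) = -(-459)*(1 + 323) = -(-459)*324 = -27*(-5508) = 148716)
sqrt(-25382 + H) = sqrt(-25382 + 148716) = sqrt(123334)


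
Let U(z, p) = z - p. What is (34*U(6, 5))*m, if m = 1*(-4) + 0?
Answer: -136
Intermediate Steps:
m = -4 (m = -4 + 0 = -4)
(34*U(6, 5))*m = (34*(6 - 1*5))*(-4) = (34*(6 - 5))*(-4) = (34*1)*(-4) = 34*(-4) = -136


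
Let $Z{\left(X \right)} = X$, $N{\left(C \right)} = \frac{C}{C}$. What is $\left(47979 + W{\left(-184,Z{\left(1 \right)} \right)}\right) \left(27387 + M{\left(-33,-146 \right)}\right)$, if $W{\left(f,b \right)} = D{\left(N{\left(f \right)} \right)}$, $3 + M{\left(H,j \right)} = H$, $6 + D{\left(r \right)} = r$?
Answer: $1312136874$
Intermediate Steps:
$N{\left(C \right)} = 1$
$D{\left(r \right)} = -6 + r$
$M{\left(H,j \right)} = -3 + H$
$W{\left(f,b \right)} = -5$ ($W{\left(f,b \right)} = -6 + 1 = -5$)
$\left(47979 + W{\left(-184,Z{\left(1 \right)} \right)}\right) \left(27387 + M{\left(-33,-146 \right)}\right) = \left(47979 - 5\right) \left(27387 - 36\right) = 47974 \left(27387 - 36\right) = 47974 \cdot 27351 = 1312136874$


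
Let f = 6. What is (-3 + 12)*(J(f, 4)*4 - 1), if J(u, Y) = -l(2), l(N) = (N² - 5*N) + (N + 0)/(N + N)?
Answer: 189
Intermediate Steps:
l(N) = ½ + N² - 5*N (l(N) = (N² - 5*N) + N/((2*N)) = (N² - 5*N) + N*(1/(2*N)) = (N² - 5*N) + ½ = ½ + N² - 5*N)
J(u, Y) = 11/2 (J(u, Y) = -(½ + 2² - 5*2) = -(½ + 4 - 10) = -1*(-11/2) = 11/2)
(-3 + 12)*(J(f, 4)*4 - 1) = (-3 + 12)*((11/2)*4 - 1) = 9*(22 - 1) = 9*21 = 189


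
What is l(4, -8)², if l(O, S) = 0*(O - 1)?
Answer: 0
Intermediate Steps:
l(O, S) = 0 (l(O, S) = 0*(-1 + O) = 0)
l(4, -8)² = 0² = 0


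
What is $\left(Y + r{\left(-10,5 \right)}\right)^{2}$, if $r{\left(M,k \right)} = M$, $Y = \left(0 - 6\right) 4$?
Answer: $1156$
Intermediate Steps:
$Y = -24$ ($Y = \left(-6\right) 4 = -24$)
$\left(Y + r{\left(-10,5 \right)}\right)^{2} = \left(-24 - 10\right)^{2} = \left(-34\right)^{2} = 1156$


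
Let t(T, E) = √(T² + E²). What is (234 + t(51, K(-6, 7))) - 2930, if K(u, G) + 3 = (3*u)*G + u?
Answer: -2696 + 3*√2314 ≈ -2551.7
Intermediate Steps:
K(u, G) = -3 + u + 3*G*u (K(u, G) = -3 + ((3*u)*G + u) = -3 + (3*G*u + u) = -3 + (u + 3*G*u) = -3 + u + 3*G*u)
t(T, E) = √(E² + T²)
(234 + t(51, K(-6, 7))) - 2930 = (234 + √((-3 - 6 + 3*7*(-6))² + 51²)) - 2930 = (234 + √((-3 - 6 - 126)² + 2601)) - 2930 = (234 + √((-135)² + 2601)) - 2930 = (234 + √(18225 + 2601)) - 2930 = (234 + √20826) - 2930 = (234 + 3*√2314) - 2930 = -2696 + 3*√2314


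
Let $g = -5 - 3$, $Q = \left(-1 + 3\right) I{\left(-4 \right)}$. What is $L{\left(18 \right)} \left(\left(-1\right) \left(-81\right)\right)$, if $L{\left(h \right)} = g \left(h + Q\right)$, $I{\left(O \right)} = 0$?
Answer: $-11664$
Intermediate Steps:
$Q = 0$ ($Q = \left(-1 + 3\right) 0 = 2 \cdot 0 = 0$)
$g = -8$
$L{\left(h \right)} = - 8 h$ ($L{\left(h \right)} = - 8 \left(h + 0\right) = - 8 h$)
$L{\left(18 \right)} \left(\left(-1\right) \left(-81\right)\right) = \left(-8\right) 18 \left(\left(-1\right) \left(-81\right)\right) = \left(-144\right) 81 = -11664$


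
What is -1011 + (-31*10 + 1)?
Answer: -1320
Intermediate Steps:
-1011 + (-31*10 + 1) = -1011 + (-310 + 1) = -1011 - 309 = -1320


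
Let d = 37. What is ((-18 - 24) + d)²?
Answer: 25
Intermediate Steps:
((-18 - 24) + d)² = ((-18 - 24) + 37)² = (-42 + 37)² = (-5)² = 25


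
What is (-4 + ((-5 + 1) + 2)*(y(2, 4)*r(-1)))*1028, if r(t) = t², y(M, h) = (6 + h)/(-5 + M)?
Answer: 8224/3 ≈ 2741.3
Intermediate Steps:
y(M, h) = (6 + h)/(-5 + M)
(-4 + ((-5 + 1) + 2)*(y(2, 4)*r(-1)))*1028 = (-4 + ((-5 + 1) + 2)*(((6 + 4)/(-5 + 2))*(-1)²))*1028 = (-4 + (-4 + 2)*((10/(-3))*1))*1028 = (-4 - 2*(-⅓*10))*1028 = (-4 - (-20)/3)*1028 = (-4 - 2*(-10/3))*1028 = (-4 + 20/3)*1028 = (8/3)*1028 = 8224/3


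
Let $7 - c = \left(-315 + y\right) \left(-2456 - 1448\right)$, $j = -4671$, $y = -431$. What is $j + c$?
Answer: $-2917048$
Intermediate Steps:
$c = -2912377$ ($c = 7 - \left(-315 - 431\right) \left(-2456 - 1448\right) = 7 - \left(-746\right) \left(-3904\right) = 7 - 2912384 = -2912377$)
$j + c = -4671 - 2912377 = -2917048$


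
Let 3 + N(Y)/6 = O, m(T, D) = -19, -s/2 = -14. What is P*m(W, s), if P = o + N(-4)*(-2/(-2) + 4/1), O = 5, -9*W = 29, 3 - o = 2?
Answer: -1159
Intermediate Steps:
s = 28 (s = -2*(-14) = 28)
o = 1 (o = 3 - 1*2 = 3 - 2 = 1)
W = -29/9 (W = -⅑*29 = -29/9 ≈ -3.2222)
N(Y) = 12 (N(Y) = -18 + 6*5 = -18 + 30 = 12)
P = 61 (P = 1 + 12*(-2/(-2) + 4/1) = 1 + 12*(-2*(-½) + 4*1) = 1 + 12*(1 + 4) = 1 + 12*5 = 1 + 60 = 61)
P*m(W, s) = 61*(-19) = -1159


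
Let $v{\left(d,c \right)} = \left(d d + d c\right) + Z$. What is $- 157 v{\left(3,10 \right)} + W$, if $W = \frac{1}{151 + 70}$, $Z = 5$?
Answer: $- \frac{1526667}{221} \approx -6908.0$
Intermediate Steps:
$v{\left(d,c \right)} = 5 + d^{2} + c d$ ($v{\left(d,c \right)} = \left(d d + d c\right) + 5 = \left(d^{2} + c d\right) + 5 = 5 + d^{2} + c d$)
$W = \frac{1}{221} \approx 0.0045249$
$- 157 v{\left(3,10 \right)} + W = - 157 \left(5 + 3^{2} + 10 \cdot 3\right) + \frac{1}{221} = - 157 \left(5 + 9 + 30\right) + \frac{1}{221} = \left(-157\right) 44 + \frac{1}{221} = -6908 + \frac{1}{221} = - \frac{1526667}{221}$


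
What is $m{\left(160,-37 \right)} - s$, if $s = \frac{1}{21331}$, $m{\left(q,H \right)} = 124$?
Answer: $\frac{2645043}{21331} \approx 124.0$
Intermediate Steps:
$s = \frac{1}{21331} \approx 4.688 \cdot 10^{-5}$
$m{\left(160,-37 \right)} - s = 124 - \frac{1}{21331} = \frac{2645043}{21331}$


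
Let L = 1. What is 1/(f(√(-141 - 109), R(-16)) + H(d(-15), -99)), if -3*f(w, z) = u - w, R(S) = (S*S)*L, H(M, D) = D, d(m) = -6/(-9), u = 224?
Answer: -1563/271691 - 15*I*√10/271691 ≈ -0.0057529 - 0.00017459*I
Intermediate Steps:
d(m) = ⅔ (d(m) = -6*(-⅑) = ⅔)
R(S) = S² (R(S) = (S*S)*1 = S²*1 = S²)
f(w, z) = -224/3 + w/3 (f(w, z) = -(224 - w)/3 = -224/3 + w/3)
1/(f(√(-141 - 109), R(-16)) + H(d(-15), -99)) = 1/((-224/3 + √(-141 - 109)/3) - 99) = 1/((-224/3 + √(-250)/3) - 99) = 1/((-224/3 + (5*I*√10)/3) - 99) = 1/((-224/3 + 5*I*√10/3) - 99) = 1/(-521/3 + 5*I*√10/3)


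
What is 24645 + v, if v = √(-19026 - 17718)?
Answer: 24645 + 2*I*√9186 ≈ 24645.0 + 191.69*I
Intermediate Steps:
v = 2*I*√9186 (v = √(-36744) = 2*I*√9186 ≈ 191.69*I)
24645 + v = 24645 + 2*I*√9186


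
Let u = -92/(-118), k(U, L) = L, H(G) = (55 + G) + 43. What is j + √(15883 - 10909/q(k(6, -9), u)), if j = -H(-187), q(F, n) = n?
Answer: 89 + √4001402/46 ≈ 132.49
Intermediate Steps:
H(G) = 98 + G
u = 46/59 (u = -92*(-1/118) = 46/59 ≈ 0.77966)
j = 89 (j = -(98 - 187) = -1*(-89) = 89)
j + √(15883 - 10909/q(k(6, -9), u)) = 89 + √(15883 - 10909/46/59) = 89 + √(15883 - 10909*59/46) = 89 + √(15883 - 643631/46) = 89 + √(86987/46) = 89 + √4001402/46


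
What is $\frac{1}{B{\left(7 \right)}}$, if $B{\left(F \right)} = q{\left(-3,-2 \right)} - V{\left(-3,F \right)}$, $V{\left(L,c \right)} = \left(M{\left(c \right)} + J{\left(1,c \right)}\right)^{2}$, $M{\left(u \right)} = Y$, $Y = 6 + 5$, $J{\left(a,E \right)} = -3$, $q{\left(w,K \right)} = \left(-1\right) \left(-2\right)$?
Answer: $- \frac{1}{62} \approx -0.016129$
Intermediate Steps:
$q{\left(w,K \right)} = 2$
$Y = 11$
$M{\left(u \right)} = 11$
$V{\left(L,c \right)} = 64$ ($V{\left(L,c \right)} = \left(11 - 3\right)^{2} = 8^{2} = 64$)
$B{\left(F \right)} = -62$ ($B{\left(F \right)} = 2 - 64 = -62$)
$\frac{1}{B{\left(7 \right)}} = \frac{1}{-62} = - \frac{1}{62}$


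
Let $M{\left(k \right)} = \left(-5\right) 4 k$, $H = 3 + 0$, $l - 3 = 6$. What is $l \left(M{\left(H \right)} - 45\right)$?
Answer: $-945$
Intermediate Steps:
$l = 9$ ($l = 3 + 6 = 9$)
$H = 3$
$M{\left(k \right)} = - 20 k$
$l \left(M{\left(H \right)} - 45\right) = 9 \left(\left(-20\right) 3 - 45\right) = 9 \left(-60 - 45\right) = 9 \left(-105\right) = -945$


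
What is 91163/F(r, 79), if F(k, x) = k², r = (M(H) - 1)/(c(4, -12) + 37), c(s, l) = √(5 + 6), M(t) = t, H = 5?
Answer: 31451235/4 + 3373031*√11/8 ≈ 9.2612e+6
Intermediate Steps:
c(s, l) = √11
r = 4/(37 + √11) (r = (5 - 1)/(√11 + 37) = 4/(37 + √11) ≈ 0.099215)
91163/F(r, 79) = 91163/((74/679 - 2*√11/679)²) = 91163/(74/679 - 2*√11/679)²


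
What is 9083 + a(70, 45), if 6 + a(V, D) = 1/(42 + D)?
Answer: 789700/87 ≈ 9077.0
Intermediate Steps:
a(V, D) = -6 + 1/(42 + D)
9083 + a(70, 45) = 9083 + (-251 - 6*45)/(42 + 45) = 9083 + (-251 - 270)/87 = 9083 + (1/87)*(-521) = 9083 - 521/87 = 789700/87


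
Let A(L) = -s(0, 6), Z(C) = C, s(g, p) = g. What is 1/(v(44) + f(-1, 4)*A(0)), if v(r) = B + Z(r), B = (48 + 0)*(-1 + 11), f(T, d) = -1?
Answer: 1/524 ≈ 0.0019084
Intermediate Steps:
B = 480 (B = 48*10 = 480)
A(L) = 0 (A(L) = -1*0 = 0)
v(r) = 480 + r
1/(v(44) + f(-1, 4)*A(0)) = 1/((480 + 44) - 1*0) = 1/(524 + 0) = 1/524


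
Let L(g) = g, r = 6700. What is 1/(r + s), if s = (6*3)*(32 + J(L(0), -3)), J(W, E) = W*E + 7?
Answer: 1/7402 ≈ 0.00013510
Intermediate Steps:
J(W, E) = 7 + E*W (J(W, E) = E*W + 7 = 7 + E*W)
s = 702 (s = (6*3)*(32 + (7 - 3*0)) = 18*(32 + (7 + 0)) = 18*(32 + 7) = 18*39 = 702)
1/(r + s) = 1/(6700 + 702) = 1/7402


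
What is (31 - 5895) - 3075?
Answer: -8939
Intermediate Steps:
(31 - 5895) - 3075 = -5864 - 3075 = -8939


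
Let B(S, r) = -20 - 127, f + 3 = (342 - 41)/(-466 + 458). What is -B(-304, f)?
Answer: 147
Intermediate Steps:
f = -325/8 (f = -3 + (342 - 41)/(-466 + 458) = -3 + 301/(-8) = -3 + 301*(-⅛) = -3 - 301/8 = -325/8 ≈ -40.625)
B(S, r) = -147
-B(-304, f) = -1*(-147) = 147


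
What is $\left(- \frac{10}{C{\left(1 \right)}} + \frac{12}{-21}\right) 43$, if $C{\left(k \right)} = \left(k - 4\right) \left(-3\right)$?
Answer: $- \frac{4558}{63} \approx -72.349$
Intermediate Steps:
$C{\left(k \right)} = 12 - 3 k$ ($C{\left(k \right)} = \left(-4 + k\right) \left(-3\right) = 12 - 3 k$)
$\left(- \frac{10}{C{\left(1 \right)}} + \frac{12}{-21}\right) 43 = \left(- \frac{10}{12 - 3} + \frac{12}{-21}\right) 43 = \left(- \frac{10}{12 - 3} + 12 \left(- \frac{1}{21}\right)\right) 43 = \left(- \frac{10}{9} - \frac{4}{7}\right) 43 = \left(- \frac{106}{63}\right) 43 = - \frac{4558}{63}$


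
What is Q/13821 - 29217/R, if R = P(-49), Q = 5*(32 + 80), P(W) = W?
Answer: 403835597/677229 ≈ 596.31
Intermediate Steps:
Q = 560 (Q = 5*112 = 560)
R = -49
Q/13821 - 29217/R = 560/13821 - 29217/(-49) = 560*(1/13821) - 29217*(-1/49) = 560/13821 + 29217/49 = 403835597/677229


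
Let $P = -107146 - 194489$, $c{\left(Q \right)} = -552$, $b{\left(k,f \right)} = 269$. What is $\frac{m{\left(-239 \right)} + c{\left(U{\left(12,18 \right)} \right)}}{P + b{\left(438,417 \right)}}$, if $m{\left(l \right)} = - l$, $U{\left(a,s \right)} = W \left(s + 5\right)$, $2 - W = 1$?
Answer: $\frac{313}{301366} \approx 0.0010386$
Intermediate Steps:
$W = 1$ ($W = 2 - 1 = 1$)
$U{\left(a,s \right)} = 5 + s$ ($U{\left(a,s \right)} = 1 \left(s + 5\right) = 1 \left(5 + s\right) = 5 + s$)
$P = -301635$ ($P = -107146 - 194489 = -301635$)
$\frac{m{\left(-239 \right)} + c{\left(U{\left(12,18 \right)} \right)}}{P + b{\left(438,417 \right)}} = \frac{\left(-1\right) \left(-239\right) - 552}{-301635 + 269} = \frac{239 - 552}{-301366} = \left(-313\right) \left(- \frac{1}{301366}\right) = \frac{313}{301366}$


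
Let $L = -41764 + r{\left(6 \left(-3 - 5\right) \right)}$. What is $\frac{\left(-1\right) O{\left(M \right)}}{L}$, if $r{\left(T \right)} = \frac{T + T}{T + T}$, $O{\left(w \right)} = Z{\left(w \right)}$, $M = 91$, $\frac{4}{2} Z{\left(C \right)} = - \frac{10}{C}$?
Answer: $- \frac{5}{3800433} \approx -1.3156 \cdot 10^{-6}$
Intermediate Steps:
$Z{\left(C \right)} = - \frac{5}{C}$ ($Z{\left(C \right)} = \frac{\left(-10\right) \frac{1}{C}}{2} = - \frac{5}{C}$)
$O{\left(w \right)} = - \frac{5}{w}$
$r{\left(T \right)} = 1$ ($r{\left(T \right)} = \frac{2 T}{2 T} = 2 T \frac{1}{2 T} = 1$)
$L = -41763$ ($L = -41764 + 1 = -41763$)
$\frac{\left(-1\right) O{\left(M \right)}}{L} = \frac{\left(-1\right) \left(- \frac{5}{91}\right)}{-41763} = - \frac{-5}{91} \left(- \frac{1}{41763}\right) = \left(-1\right) \left(- \frac{5}{91}\right) \left(- \frac{1}{41763}\right) = \frac{5}{91} \left(- \frac{1}{41763}\right) = - \frac{5}{3800433}$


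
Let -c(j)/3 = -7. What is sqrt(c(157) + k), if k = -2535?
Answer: I*sqrt(2514) ≈ 50.14*I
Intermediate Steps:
c(j) = 21 (c(j) = -3*(-7) = 21)
sqrt(c(157) + k) = sqrt(21 - 2535) = sqrt(-2514) = I*sqrt(2514)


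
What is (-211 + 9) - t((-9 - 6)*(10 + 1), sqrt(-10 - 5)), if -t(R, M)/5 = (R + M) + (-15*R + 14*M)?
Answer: 11348 + 75*I*sqrt(15) ≈ 11348.0 + 290.47*I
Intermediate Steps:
t(R, M) = -75*M + 70*R (t(R, M) = -5*((R + M) + (-15*R + 14*M)) = -5*((M + R) + (-15*R + 14*M)) = -5*(-14*R + 15*M) = -75*M + 70*R)
(-211 + 9) - t((-9 - 6)*(10 + 1), sqrt(-10 - 5)) = (-211 + 9) - (-75*sqrt(-10 - 5) + 70*((-9 - 6)*(10 + 1))) = -202 - (-75*I*sqrt(15) + 70*(-15*11)) = -202 - (-75*I*sqrt(15) + 70*(-165)) = -202 - (-75*I*sqrt(15) - 11550) = -202 - (-11550 - 75*I*sqrt(15)) = -202 + (11550 + 75*I*sqrt(15)) = 11348 + 75*I*sqrt(15)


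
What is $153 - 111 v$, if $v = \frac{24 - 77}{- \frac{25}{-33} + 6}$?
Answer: $\frac{228258}{223} \approx 1023.6$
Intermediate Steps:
$v = - \frac{1749}{223}$ ($v = - \frac{53}{\left(-25\right) \left(- \frac{1}{33}\right) + 6} = - \frac{53}{\frac{25}{33} + 6} = - \frac{53}{\frac{223}{33}} = \left(-53\right) \frac{33}{223} = - \frac{1749}{223} \approx -7.843$)
$153 - 111 v = 153 - - \frac{194139}{223} = 153 + \frac{194139}{223} = \frac{228258}{223}$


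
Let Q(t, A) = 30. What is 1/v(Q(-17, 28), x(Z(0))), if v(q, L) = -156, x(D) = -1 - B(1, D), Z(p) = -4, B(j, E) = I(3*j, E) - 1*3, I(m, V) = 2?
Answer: -1/156 ≈ -0.0064103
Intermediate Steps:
B(j, E) = -1 (B(j, E) = 2 - 1*3 = 2 - 3 = -1)
x(D) = 0 (x(D) = -1 - 1*(-1) = -1 + 1 = 0)
1/v(Q(-17, 28), x(Z(0))) = 1/(-156) = -1/156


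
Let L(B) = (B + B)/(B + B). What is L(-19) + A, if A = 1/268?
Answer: 269/268 ≈ 1.0037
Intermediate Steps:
L(B) = 1 (L(B) = (2*B)/((2*B)) = (2*B)*(1/(2*B)) = 1)
A = 1/268 ≈ 0.0037313
L(-19) + A = 1 + 1/268 = 269/268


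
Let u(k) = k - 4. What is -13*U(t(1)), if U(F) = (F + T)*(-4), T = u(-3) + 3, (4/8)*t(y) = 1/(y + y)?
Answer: -156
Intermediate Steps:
u(k) = -4 + k
t(y) = 1/y (t(y) = 2/(y + y) = 2/((2*y)) = 2*(1/(2*y)) = 1/y)
T = -4 (T = (-4 - 3) + 3 = -7 + 3 = -4)
U(F) = 16 - 4*F (U(F) = (F - 4)*(-4) = (-4 + F)*(-4) = 16 - 4*F)
-13*U(t(1)) = -13*(16 - 4/1) = -13*(16 - 4*1) = -13*(16 - 4) = -13*12 = -156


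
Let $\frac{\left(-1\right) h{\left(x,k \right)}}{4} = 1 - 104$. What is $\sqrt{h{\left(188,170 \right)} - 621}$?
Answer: $i \sqrt{209} \approx 14.457 i$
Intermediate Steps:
$h{\left(x,k \right)} = 412$ ($h{\left(x,k \right)} = - 4 \left(1 - 104\right) = \left(-4\right) \left(-103\right) = 412$)
$\sqrt{h{\left(188,170 \right)} - 621} = \sqrt{412 - 621} = \sqrt{-209} = i \sqrt{209}$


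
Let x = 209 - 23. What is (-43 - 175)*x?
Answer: -40548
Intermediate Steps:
x = 186
(-43 - 175)*x = (-43 - 175)*186 = -218*186 = -40548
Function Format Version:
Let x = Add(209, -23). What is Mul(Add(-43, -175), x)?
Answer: -40548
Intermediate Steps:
x = 186
Mul(Add(-43, -175), x) = Mul(Add(-43, -175), 186) = Mul(-218, 186) = -40548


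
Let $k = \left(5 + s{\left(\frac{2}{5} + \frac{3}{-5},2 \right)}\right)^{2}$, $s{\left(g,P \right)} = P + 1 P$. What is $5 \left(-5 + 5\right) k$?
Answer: $0$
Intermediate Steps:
$s{\left(g,P \right)} = 2 P$ ($s{\left(g,P \right)} = P + P = 2 P$)
$k = 81$ ($k = \left(5 + 2 \cdot 2\right)^{2} = \left(5 + 4\right)^{2} = 9^{2} = 81$)
$5 \left(-5 + 5\right) k = 5 \left(-5 + 5\right) 81 = 5 \cdot 0 \cdot 81 = 0 \cdot 81 = 0$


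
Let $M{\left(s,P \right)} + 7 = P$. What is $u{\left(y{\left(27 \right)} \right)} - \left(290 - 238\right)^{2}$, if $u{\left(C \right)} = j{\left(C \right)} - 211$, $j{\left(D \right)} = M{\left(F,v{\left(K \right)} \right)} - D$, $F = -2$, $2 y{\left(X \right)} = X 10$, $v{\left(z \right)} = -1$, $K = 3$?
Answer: $-3058$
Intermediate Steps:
$y{\left(X \right)} = 5 X$ ($y{\left(X \right)} = \frac{X 10}{2} = \frac{10 X}{2} = 5 X$)
$M{\left(s,P \right)} = -7 + P$
$j{\left(D \right)} = -8 - D$ ($j{\left(D \right)} = \left(-7 - 1\right) - D = -8 - D$)
$u{\left(C \right)} = -219 - C$ ($u{\left(C \right)} = \left(-8 - C\right) - 211 = -219 - C$)
$u{\left(y{\left(27 \right)} \right)} - \left(290 - 238\right)^{2} = \left(-219 - 5 \cdot 27\right) - \left(290 - 238\right)^{2} = \left(-219 - 135\right) - 52^{2} = \left(-219 - 135\right) - 2704 = -354 - 2704 = -3058$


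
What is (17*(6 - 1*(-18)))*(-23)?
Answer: -9384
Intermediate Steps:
(17*(6 - 1*(-18)))*(-23) = (17*(6 + 18))*(-23) = (17*24)*(-23) = 408*(-23) = -9384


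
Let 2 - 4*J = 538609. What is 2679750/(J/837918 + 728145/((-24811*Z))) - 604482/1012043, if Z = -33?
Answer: 225527213707371202811754/61320965000205329 ≈ 3.6778e+6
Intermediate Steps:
J = -538607/4 (J = ½ - ¼*538609 = ½ - 538609/4 = -538607/4 ≈ -1.3465e+5)
2679750/(J/837918 + 728145/((-24811*Z))) - 604482/1012043 = 2679750/(-538607/4/837918 + 728145/((-24811*(-33)))) - 604482/1012043 = 2679750/(-538607/4*1/837918 + 728145/818763) - 604482*1/1012043 = 2679750/(-538607/3351672 + 728145*(1/818763)) - 604482/1012043 = 2679750/(-538607/3351672 + 22065/24811) - 604482/1012043 = 2679750/(60591264403/83158333992) - 604482/1012043 = 2679750*(83158333992/60591264403) - 604482/1012043 = 222843545515062000/60591264403 - 604482/1012043 = 225527213707371202811754/61320965000205329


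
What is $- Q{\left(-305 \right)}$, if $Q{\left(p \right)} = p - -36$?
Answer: $269$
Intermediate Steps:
$Q{\left(p \right)} = 36 + p$ ($Q{\left(p \right)} = p + 36 = 36 + p$)
$- Q{\left(-305 \right)} = - (36 - 305) = \left(-1\right) \left(-269\right) = 269$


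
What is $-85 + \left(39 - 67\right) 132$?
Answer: $-3781$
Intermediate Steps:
$-85 + \left(39 - 67\right) 132 = -85 - 3696 = -3781$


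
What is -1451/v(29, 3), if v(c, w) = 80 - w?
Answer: -1451/77 ≈ -18.844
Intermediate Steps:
-1451/v(29, 3) = -1451/(80 - 1*3) = -1451/(80 - 3) = -1451/77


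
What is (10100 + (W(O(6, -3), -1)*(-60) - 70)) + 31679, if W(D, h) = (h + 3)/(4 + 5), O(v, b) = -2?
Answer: 125087/3 ≈ 41696.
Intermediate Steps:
W(D, h) = ⅓ + h/9 (W(D, h) = (3 + h)/9 = (3 + h)*(⅑) = ⅓ + h/9)
(10100 + (W(O(6, -3), -1)*(-60) - 70)) + 31679 = (10100 + ((⅓ + (⅑)*(-1))*(-60) - 70)) + 31679 = (10100 + ((⅓ - ⅑)*(-60) - 70)) + 31679 = (10100 + ((2/9)*(-60) - 70)) + 31679 = (10100 + (-40/3 - 70)) + 31679 = (10100 - 250/3) + 31679 = 30050/3 + 31679 = 125087/3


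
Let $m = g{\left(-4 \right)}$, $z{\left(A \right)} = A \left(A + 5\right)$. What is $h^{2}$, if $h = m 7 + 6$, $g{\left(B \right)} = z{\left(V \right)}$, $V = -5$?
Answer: $36$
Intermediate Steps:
$z{\left(A \right)} = A \left(5 + A\right)$
$g{\left(B \right)} = 0$ ($g{\left(B \right)} = - 5 \left(5 - 5\right) = \left(-5\right) 0 = 0$)
$m = 0$
$h = 6$ ($h = 0 \cdot 7 + 6 = 0 + 6 = 6$)
$h^{2} = 6^{2} = 36$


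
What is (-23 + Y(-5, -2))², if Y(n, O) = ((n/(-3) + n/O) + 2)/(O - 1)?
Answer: 203401/324 ≈ 627.78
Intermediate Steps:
Y(n, O) = (2 - n/3 + n/O)/(-1 + O) (Y(n, O) = ((n*(-⅓) + n/O) + 2)/(-1 + O) = ((-n/3 + n/O) + 2)/(-1 + O) = (2 - n/3 + n/O)/(-1 + O))
(-23 + Y(-5, -2))² = (-23 + (-5 + 2*(-2) - ⅓*(-2)*(-5))/((-2)*(-1 - 2)))² = (-23 - ½*(-5 - 4 - 10/3)/(-3))² = (-23 - ½*(-⅓)*(-37/3))² = (-23 - 37/18)² = (-451/18)² = 203401/324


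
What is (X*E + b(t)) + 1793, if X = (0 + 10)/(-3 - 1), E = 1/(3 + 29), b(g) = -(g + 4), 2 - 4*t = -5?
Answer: 114379/64 ≈ 1787.2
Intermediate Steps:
t = 7/4 (t = 1/2 - 1/4*(-5) = 1/2 + 5/4 = 7/4 ≈ 1.7500)
b(g) = -4 - g (b(g) = -(4 + g) = -4 - g)
E = 1/32 ≈ 0.031250
X = -5/2 (X = 10/(-4) = 10*(-1/4) = -5/2 ≈ -2.5000)
(X*E + b(t)) + 1793 = (-5/2*1/32 + (-4 - 1*7/4)) + 1793 = (-5/64 + (-4 - 7/4)) + 1793 = (-5/64 - 23/4) + 1793 = -373/64 + 1793 = 114379/64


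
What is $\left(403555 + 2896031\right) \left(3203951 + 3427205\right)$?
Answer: $21880069501416$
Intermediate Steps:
$\left(403555 + 2896031\right) \left(3203951 + 3427205\right) = 3299586 \cdot 6631156 = 21880069501416$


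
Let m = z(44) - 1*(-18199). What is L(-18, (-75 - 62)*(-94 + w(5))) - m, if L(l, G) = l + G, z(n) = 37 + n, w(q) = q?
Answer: -6105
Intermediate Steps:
m = 18280 (m = (37 + 44) - 1*(-18199) = 81 + 18199 = 18280)
L(l, G) = G + l
L(-18, (-75 - 62)*(-94 + w(5))) - m = ((-75 - 62)*(-94 + 5) - 18) - 1*18280 = (-137*(-89) - 18) - 18280 = (12193 - 18) - 18280 = 12175 - 18280 = -6105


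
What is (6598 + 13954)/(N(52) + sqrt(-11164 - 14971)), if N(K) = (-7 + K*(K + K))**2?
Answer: 74939787769/106366953875967 - 2569*I*sqrt(26135)/106366953875967 ≈ 0.00070454 - 3.9045e-9*I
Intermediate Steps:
N(K) = (-7 + 2*K**2)**2 (N(K) = (-7 + K*(2*K))**2 = (-7 + 2*K**2)**2)
(6598 + 13954)/(N(52) + sqrt(-11164 - 14971)) = (6598 + 13954)/((-7 + 2*52**2)**2 + sqrt(-11164 - 14971)) = 20552/((-7 + 2*2704)**2 + sqrt(-26135)) = 20552/((-7 + 5408)**2 + I*sqrt(26135)) = 20552/(5401**2 + I*sqrt(26135)) = 20552/(29170801 + I*sqrt(26135))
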